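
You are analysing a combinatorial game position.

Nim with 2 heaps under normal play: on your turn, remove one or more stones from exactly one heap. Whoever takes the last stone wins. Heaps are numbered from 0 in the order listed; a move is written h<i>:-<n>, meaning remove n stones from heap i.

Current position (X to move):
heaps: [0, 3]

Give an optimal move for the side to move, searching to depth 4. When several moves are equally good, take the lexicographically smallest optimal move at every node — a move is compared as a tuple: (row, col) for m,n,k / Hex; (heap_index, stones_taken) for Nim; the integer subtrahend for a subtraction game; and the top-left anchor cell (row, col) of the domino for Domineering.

[(0,3)] X move#1: h1:-1:-1/(0,2), h1:-2:-1/(0,1), h1:-3:+1/(0,0)*
[(0,0)] end (terminal -1, O#2); searched (0,3) to 4

X's best at [(0,3)]: h1:-3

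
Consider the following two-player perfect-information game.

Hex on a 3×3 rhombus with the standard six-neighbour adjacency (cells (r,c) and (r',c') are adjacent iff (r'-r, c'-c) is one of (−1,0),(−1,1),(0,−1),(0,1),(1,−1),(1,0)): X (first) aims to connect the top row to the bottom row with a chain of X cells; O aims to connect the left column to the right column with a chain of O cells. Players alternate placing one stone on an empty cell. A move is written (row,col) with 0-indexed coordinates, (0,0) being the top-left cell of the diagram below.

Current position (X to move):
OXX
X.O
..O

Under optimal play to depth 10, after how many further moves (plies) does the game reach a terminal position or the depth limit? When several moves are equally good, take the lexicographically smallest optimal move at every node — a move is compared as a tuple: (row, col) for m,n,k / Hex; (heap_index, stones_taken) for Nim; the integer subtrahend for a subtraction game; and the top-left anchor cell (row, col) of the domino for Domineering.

[OXX/X.O/..O] X move#1: (1,1):+1/OXX/XXO/..O*, (2,0):+1/OXX/X.O/X.O, (2,1):+1/OXX/X.O/.XO
[OXX/XXO/..O] O move#2: (2,0):-1/OXX/XXO/O.O*, (2,1):-1/OXX/XXO/.OO
[OXX/XXO/O.O] X move#3: (2,1):+1/OXX/XXO/OXO*
[OXX/XXO/OXO] end (terminal -1, O#4); searched OXX/X.O/..O to 10

PV length from [OXX/X.O/..O]: 3 plies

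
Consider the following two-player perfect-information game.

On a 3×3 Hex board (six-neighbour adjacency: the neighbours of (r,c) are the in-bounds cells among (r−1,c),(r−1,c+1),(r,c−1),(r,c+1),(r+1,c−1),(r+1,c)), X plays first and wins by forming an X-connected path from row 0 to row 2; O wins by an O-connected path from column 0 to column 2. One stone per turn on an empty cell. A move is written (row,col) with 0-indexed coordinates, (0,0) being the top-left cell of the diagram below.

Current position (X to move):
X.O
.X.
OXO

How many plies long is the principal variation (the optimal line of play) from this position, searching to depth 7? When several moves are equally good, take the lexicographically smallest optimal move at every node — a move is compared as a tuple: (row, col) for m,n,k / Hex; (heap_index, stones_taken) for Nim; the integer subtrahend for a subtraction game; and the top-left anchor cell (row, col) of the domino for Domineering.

ply 1, X at X.O/.X./OXO | (0,1)=+1→XXO/.X./OXO*; (1,0)=+1→X.O/XX./OXO; (1,2)=+1→X.O/.XX/OXO
ply 2: XXO/.X./OXO is terminal -1 (O); from X.O/.X./OXO depth 7

PV length from [X.O/.X./OXO]: 1 ply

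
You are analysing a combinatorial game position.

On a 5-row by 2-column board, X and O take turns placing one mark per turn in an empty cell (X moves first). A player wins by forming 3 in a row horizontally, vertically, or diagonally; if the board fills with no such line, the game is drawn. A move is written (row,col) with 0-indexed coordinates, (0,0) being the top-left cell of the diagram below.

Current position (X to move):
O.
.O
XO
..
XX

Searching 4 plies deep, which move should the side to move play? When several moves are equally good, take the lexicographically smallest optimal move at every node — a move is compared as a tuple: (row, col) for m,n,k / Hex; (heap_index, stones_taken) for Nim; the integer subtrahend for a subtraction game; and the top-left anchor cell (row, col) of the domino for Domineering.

X's best at [O./.O/XO/../XX]: (3,0)

p1 X@[O./.O/XO/../XX]: (0,1)[OX/.O/XO/../XX]-1 (1,0)[O./XO/XO/../XX]-1 (3,0)[O./.O/XO/X./XX]+1* (3,1)[O./.O/XO/.X/XX]-1
p2 O@[O./.O/XO/X./XX] terminal -1; root [O./.O/XO/../XX] d4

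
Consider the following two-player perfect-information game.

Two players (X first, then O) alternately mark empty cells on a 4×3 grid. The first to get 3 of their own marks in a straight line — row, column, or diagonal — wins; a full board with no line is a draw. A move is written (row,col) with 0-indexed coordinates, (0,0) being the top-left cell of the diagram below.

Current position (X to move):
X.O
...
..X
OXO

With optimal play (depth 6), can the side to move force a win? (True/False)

[X.O/.../..X/OXO] X move#1: (0,1):+1/XXO/.../..X/OXO*, (1,0):+1/X.O/X../..X/OXO, (1,1):+1/X.O/.X./..X/OXO, (1,2):+1/X.O/..X/..X/OXO, (2,0):+1/X.O/.../X.X/OXO, (2,1):+1/X.O/.../.XX/OXO
[XXO/.../..X/OXO] O move#2: (1,0):-1/XXO/O../..X/OXO*, (1,1):-1/XXO/.O./..X/OXO, (1,2):-1/XXO/..O/..X/OXO, (2,0):-1/XXO/.../O.X/OXO, (2,1):-1/XXO/.../.OX/OXO
[XXO/O../..X/OXO] X move#3: (1,1):+1/XXO/OX./..X/OXO*, (1,2):-1/XXO/O.X/..X/OXO, (2,0):-1/XXO/O../X.X/OXO, (2,1):-1/XXO/O../.XX/OXO
[XXO/OX./..X/OXO] end (terminal -1, O#4); searched X.O/.../..X/OXO to 6

X winning at [X.O/.../..X/OXO]: True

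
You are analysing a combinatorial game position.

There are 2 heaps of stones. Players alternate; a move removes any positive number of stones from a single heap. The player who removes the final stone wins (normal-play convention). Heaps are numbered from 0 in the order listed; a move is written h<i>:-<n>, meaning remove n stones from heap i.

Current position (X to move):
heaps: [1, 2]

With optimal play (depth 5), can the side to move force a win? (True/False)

p1 X@[(1,2)]: h0:-1[(0,2)]-1 h1:-1[(1,1)]+1* h1:-2[(1,0)]-1
p2 O@[(1,1)]: h0:-1[(0,1)]-1* h1:-1[(1,0)]-1
p3 X@[(0,1)]: h1:-1[(0,0)]+1*
p4 O@[(0,0)] terminal -1; root [(1,2)] d5

X winning at [(1,2)]: True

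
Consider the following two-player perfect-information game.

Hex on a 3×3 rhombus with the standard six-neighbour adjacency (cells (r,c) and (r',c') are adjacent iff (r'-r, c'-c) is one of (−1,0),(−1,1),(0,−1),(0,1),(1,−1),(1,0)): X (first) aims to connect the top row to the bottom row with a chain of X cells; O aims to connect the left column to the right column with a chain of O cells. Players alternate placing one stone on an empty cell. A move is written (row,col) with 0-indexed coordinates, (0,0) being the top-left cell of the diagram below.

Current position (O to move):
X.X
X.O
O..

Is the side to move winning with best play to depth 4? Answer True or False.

ply 1, O at X.X/X.O/O.. | (0,1)=+1→XOX/X.O/O..*; (1,1)=+1→X.X/XOO/O..; (2,1)=+1→X.X/X.O/OO.; (2,2)=+1→X.X/X.O/O.O
ply 2, X at XOX/X.O/O.. | (1,1)=-1→XOX/XXO/O..*; (2,1)=-1→XOX/X.O/OX.; (2,2)=-1→XOX/X.O/O.X
ply 3, O at XOX/XXO/O.. | (2,1)=+1→XOX/XXO/OO.*; (2,2)=-1→XOX/XXO/O.O
ply 4: XOX/XXO/OO. is terminal -1 (X); from X.X/X.O/O.. depth 4

O winning at [X.X/X.O/O..]: True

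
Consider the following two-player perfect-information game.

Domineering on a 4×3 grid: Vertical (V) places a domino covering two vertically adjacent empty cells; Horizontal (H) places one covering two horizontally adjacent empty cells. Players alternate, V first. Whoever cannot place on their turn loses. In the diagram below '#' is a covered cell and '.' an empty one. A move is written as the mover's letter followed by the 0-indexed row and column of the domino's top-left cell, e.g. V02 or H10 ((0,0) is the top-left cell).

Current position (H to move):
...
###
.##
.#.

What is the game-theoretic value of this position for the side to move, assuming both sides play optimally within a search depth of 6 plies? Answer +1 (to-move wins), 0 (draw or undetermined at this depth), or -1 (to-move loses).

value(.../###/.##/.#., H) = -1

p1 H@[.../###/.##/.#.]: H00[##./###/.##/.#.]-1* H01[.##/###/.##/.#.]-1
p2 V@[##./###/.##/.#.]: V20[##./###/###/##.]+1*
p3 H@[##./###/###/##.] terminal -1; root [.../###/.##/.#.] d6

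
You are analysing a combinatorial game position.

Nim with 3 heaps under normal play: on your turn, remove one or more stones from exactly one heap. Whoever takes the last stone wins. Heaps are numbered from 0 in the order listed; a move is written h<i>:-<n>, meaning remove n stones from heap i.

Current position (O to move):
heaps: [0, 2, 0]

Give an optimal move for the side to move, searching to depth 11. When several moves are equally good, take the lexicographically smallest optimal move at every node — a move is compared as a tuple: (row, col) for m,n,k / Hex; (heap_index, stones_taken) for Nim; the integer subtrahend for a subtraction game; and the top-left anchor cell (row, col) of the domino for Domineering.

O's best at [(0,2,0)]: h1:-2

[(0,2,0)] O move#1: h1:-1:-1/(0,1,0), h1:-2:+1/(0,0,0)*
[(0,0,0)] end (terminal -1, X#2); searched (0,2,0) to 11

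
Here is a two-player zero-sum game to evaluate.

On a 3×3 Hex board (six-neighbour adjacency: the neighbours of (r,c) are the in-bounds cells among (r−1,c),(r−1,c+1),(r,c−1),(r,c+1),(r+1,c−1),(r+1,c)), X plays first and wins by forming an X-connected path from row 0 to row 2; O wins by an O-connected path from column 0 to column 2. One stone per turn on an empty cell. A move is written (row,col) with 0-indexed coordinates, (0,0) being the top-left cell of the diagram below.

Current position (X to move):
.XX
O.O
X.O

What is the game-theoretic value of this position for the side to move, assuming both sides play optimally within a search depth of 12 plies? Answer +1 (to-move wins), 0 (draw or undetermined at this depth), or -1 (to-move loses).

[.XX/O.O/X.O] X move#1: (0,0):-1/XXX/O.O/X.O, (1,1):+1/.XX/OXO/X.O*, (2,1):-1/.XX/O.O/XXO
[.XX/OXO/X.O] end (terminal -1, O#2); searched .XX/O.O/X.O to 12

value(.XX/O.O/X.O, X) = +1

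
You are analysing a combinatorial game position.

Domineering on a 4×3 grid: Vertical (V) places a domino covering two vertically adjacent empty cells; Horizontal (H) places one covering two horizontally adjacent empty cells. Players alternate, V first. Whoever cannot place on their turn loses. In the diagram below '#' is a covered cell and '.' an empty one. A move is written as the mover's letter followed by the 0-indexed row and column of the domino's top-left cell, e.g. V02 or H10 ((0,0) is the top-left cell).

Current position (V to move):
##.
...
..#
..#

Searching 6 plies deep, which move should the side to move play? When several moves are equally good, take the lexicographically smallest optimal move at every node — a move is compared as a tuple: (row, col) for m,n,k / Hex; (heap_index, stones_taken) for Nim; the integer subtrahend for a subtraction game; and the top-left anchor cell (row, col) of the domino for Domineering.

V's best at [##./.../..#/..#]: V10

[##./.../..#/..#] V move#1: V02:-1/###/..#/..#/..#, V10:+1/##./#../#.#/..#*, V11:+1/##./.#./.##/..#, V20:+1/##./.../#.#/#.#, V21:+1/##./.../.##/.##
[##./#../#.#/..#] H move#2: H11:-1/##./###/#.#/..#*, H30:-1/##./#../#.#/###
[##./###/#.#/..#] V move#3: V21:+1/##./###/###/.##*
[##./###/###/.##] end (terminal -1, H#4); searched ##./.../..#/..# to 6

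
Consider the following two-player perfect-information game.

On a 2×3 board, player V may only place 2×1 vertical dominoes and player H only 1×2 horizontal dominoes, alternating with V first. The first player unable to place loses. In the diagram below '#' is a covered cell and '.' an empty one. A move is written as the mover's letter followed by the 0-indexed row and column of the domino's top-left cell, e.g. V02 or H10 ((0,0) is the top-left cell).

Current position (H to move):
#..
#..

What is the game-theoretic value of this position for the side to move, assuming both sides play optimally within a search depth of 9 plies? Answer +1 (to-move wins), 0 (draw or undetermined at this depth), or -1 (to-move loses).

ply 1, H at #../#.. | H01=+1→###/#..*; H11=+1→#../###
ply 2: ###/#.. is terminal -1 (V); from #../#.. depth 9

value(#../#.., H) = +1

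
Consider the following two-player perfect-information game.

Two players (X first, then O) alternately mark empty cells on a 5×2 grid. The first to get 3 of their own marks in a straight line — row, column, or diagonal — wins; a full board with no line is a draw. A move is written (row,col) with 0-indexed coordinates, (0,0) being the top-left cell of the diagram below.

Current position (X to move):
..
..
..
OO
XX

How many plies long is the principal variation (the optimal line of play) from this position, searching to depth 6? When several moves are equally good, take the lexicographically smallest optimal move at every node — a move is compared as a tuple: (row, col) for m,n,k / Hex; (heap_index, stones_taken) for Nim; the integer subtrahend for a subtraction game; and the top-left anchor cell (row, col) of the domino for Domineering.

PV length from [../../../OO/XX]: 6 plies

ply 1, X at ../../../OO/XX | (0,0)=+0→X./../../OO/XX*; (0,1)=+0→.X/../../OO/XX; (1,0)=+0→../X./../OO/XX; (1,1)=+0→../.X/../OO/XX; (2,0)=+0→../../X./OO/XX; (2,1)=+0→../../.X/OO/XX
ply 2, O at X./../../OO/XX | (0,1)=+0→XO/../../OO/XX*; (1,0)=+0→X./O./../OO/XX; (1,1)=+0→X./.O/../OO/XX; (2,0)=+0→X./../O./OO/XX; (2,1)=+0→X./../.O/OO/XX
ply 3, X at XO/../../OO/XX | (1,0)=+0→XO/X./../OO/XX*; (1,1)=+0→XO/.X/../OO/XX; (2,0)=+0→XO/../X./OO/XX; (2,1)=+0→XO/../.X/OO/XX
ply 4, O at XO/X./../OO/XX | (1,1)=-1→XO/XO/../OO/XX; (2,0)=+0→XO/X./O./OO/XX*; (2,1)=-1→XO/X./.O/OO/XX
ply 5, X at XO/X./O./OO/XX | (1,1)=+0→XO/XX/O./OO/XX*; (2,1)=+0→XO/X./OX/OO/XX
ply 6, O at XO/XX/O./OO/XX | (2,1)=+0→XO/XX/OO/OO/XX*
ply 7: XO/XX/OO/OO/XX is terminal +0 (X); from ../../../OO/XX depth 6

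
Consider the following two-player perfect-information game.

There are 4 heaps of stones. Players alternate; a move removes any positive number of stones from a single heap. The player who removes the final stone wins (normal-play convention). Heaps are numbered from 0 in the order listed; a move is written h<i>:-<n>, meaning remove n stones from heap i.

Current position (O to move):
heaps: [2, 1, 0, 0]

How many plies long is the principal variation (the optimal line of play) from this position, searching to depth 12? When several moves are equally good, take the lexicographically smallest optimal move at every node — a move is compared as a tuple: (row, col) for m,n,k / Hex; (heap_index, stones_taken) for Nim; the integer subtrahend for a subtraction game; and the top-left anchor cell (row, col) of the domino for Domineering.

PV length from [(2,1,0,0)]: 3 plies

[(2,1,0,0)] O move#1: h0:-1:+1/(1,1,0,0)*, h0:-2:-1/(0,1,0,0), h1:-1:-1/(2,0,0,0)
[(1,1,0,0)] X move#2: h0:-1:-1/(0,1,0,0)*, h1:-1:-1/(1,0,0,0)
[(0,1,0,0)] O move#3: h1:-1:+1/(0,0,0,0)*
[(0,0,0,0)] end (terminal -1, X#4); searched (2,1,0,0) to 12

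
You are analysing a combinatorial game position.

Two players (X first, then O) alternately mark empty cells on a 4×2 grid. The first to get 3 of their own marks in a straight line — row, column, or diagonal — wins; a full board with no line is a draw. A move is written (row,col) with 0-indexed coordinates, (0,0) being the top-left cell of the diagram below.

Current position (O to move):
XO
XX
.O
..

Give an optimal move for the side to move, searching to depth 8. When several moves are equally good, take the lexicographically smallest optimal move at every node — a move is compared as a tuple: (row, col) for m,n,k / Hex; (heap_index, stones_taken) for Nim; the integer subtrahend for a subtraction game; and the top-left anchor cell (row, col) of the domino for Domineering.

ply 1, O at XO/XX/.O/.. | (2,0)=+0→XO/XX/OO/..*; (3,0)=-1→XO/XX/.O/O.; (3,1)=-1→XO/XX/.O/.O
ply 2, X at XO/XX/OO/.. | (3,0)=+0→XO/XX/OO/X.*; (3,1)=+0→XO/XX/OO/.X
ply 3, O at XO/XX/OO/X. | (3,1)=+0→XO/XX/OO/XO*
ply 4: XO/XX/OO/XO is terminal +0 (X); from XO/XX/.O/.. depth 8

O's best at [XO/XX/.O/..]: (2,0)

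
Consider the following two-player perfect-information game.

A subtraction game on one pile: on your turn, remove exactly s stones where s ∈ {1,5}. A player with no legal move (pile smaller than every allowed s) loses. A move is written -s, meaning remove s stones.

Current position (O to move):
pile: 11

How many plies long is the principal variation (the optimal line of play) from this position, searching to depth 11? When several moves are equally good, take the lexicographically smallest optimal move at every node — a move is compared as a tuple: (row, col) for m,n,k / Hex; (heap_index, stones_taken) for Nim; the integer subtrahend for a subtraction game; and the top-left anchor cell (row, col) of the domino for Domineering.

[11] O move#1: -1:+1/10*, -5:+1/6
[10] X move#2: -1:-1/9*, -5:-1/5
[9] O move#3: -1:+1/8*, -5:+1/4
[8] X move#4: -1:-1/7*, -5:-1/3
[7] O move#5: -1:+1/6*, -5:+1/2
[6] X move#6: -1:-1/5*, -5:-1/1
[5] O move#7: -1:+1/4*, -5:+1/0
[4] X move#8: -1:-1/3*
[3] O move#9: -1:+1/2*
[2] X move#10: -1:-1/1*
[1] O move#11: -1:+1/0*
[0] end (terminal -1, X#12); searched 11 to 11

PV length from [11]: 11 plies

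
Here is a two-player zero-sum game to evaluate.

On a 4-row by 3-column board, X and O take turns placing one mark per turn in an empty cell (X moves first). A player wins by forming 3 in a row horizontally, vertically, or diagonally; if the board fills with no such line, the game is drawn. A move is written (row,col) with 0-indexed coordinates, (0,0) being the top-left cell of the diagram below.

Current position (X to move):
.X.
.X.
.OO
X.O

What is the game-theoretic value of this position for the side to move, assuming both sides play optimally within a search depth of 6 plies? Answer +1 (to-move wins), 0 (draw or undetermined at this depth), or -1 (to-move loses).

value(.X./.X./.OO/X.O, X) = -1

p1 X@[.X./.X./.OO/X.O]: (0,0)[XX./.X./.OO/X.O]-1* (0,2)[.XX/.X./.OO/X.O]-1 (1,0)[.X./XX./.OO/X.O]-1 (1,2)[.X./.XX/.OO/X.O]-1 (2,0)[.X./.X./XOO/X.O]-1 (3,1)[.X./.X./.OO/XXO]-1
p2 O@[XX./.X./.OO/X.O]: (0,2)[XXO/.X./.OO/X.O]+1* (1,0)[XX./OX./.OO/X.O]+1 (1,2)[XX./.XO/.OO/X.O]+1 (2,0)[XX./.X./OOO/X.O]+1 (3,1)[XX./.X./.OO/XOO]-1
p3 X@[XXO/.X./.OO/X.O]: (1,0)[XXO/XX./.OO/X.O]-1* (1,2)[XXO/.XX/.OO/X.O]-1 (2,0)[XXO/.X./XOO/X.O]-1 (3,1)[XXO/.X./.OO/XXO]-1
p4 O@[XXO/XX./.OO/X.O]: (1,2)[XXO/XXO/.OO/X.O]+1* (2,0)[XXO/XX./OOO/X.O]+1 (3,1)[XXO/XX./.OO/XOO]-1
p5 X@[XXO/XXO/.OO/X.O] terminal -1; root [.X./.X./.OO/X.O] d6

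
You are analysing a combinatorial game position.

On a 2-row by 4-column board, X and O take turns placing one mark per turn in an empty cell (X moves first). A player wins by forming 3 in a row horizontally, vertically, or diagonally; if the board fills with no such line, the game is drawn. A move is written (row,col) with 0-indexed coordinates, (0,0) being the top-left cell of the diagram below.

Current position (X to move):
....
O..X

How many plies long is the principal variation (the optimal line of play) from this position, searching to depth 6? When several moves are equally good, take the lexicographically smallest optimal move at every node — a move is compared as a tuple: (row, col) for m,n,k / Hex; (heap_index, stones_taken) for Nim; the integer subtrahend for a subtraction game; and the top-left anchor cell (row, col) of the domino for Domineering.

PV length from [..../O..X]: 6 plies

ply 1, X at ..../O..X | (0,0)=+0→X.../O..X*; (0,1)=+0→.X../O..X; (0,2)=+0→..X./O..X; (0,3)=+0→...X/O..X; (1,1)=+0→..../OX.X; (1,2)=+0→..../O.XX
ply 2, O at X.../O..X | (0,1)=+0→XO../O..X*; (0,2)=+0→X.O./O..X; (0,3)=+0→X..O/O..X; (1,1)=+0→X.../OO.X; (1,2)=+0→X.../O.OX
ply 3, X at XO../O..X | (0,2)=+0→XOX./O..X*; (0,3)=+0→XO.X/O..X; (1,1)=+0→XO../OX.X; (1,2)=+0→XO../O.XX
ply 4, O at XOX./O..X | (0,3)=+0→XOXO/O..X*; (1,1)=+0→XOX./OO.X; (1,2)=+0→XOX./O.OX
ply 5, X at XOXO/O..X | (1,1)=+0→XOXO/OX.X*; (1,2)=+0→XOXO/O.XX
ply 6, O at XOXO/OX.X | (1,2)=+0→XOXO/OXOX*
ply 7: XOXO/OXOX is terminal +0 (X); from ..../O..X depth 6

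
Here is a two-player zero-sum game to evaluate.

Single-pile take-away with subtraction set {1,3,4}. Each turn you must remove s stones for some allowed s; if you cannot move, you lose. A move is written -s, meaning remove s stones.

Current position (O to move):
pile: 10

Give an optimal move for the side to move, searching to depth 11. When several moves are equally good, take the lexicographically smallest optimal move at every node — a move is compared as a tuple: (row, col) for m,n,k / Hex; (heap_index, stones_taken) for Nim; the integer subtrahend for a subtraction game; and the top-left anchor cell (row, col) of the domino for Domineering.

O's best at [10]: -1

[10] O move#1: -1:+1/9*, -3:+1/7, -4:-1/6
[9] X move#2: -1:-1/8*, -3:-1/6, -4:-1/5
[8] O move#3: -1:+1/7*, -3:-1/5, -4:-1/4
[7] X move#4: -1:-1/6*, -3:-1/4, -4:-1/3
[6] O move#5: -1:-1/5, -3:-1/3, -4:+1/2*
[2] X move#6: -1:-1/1*
[1] O move#7: -1:+1/0*
[0] end (terminal -1, X#8); searched 10 to 11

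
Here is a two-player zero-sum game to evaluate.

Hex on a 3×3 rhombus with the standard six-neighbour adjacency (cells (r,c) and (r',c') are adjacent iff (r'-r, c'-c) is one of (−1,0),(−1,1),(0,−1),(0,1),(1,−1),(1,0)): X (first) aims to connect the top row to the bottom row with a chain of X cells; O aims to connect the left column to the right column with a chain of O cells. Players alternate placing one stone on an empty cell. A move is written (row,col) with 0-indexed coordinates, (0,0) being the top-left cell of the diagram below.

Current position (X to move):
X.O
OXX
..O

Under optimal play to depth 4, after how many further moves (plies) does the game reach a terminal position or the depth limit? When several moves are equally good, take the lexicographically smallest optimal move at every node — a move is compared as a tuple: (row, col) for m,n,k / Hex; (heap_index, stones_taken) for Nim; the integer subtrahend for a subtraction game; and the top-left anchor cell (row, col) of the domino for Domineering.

[X.O/OXX/..O] X move#1: (0,1):+1/XXO/OXX/..O*, (2,0):-1/X.O/OXX/X.O, (2,1):-1/X.O/OXX/.XO
[XXO/OXX/..O] O move#2: (2,0):-1/XXO/OXX/O.O*, (2,1):-1/XXO/OXX/.OO
[XXO/OXX/O.O] X move#3: (2,1):+1/XXO/OXX/OXO*
[XXO/OXX/OXO] end (terminal -1, O#4); searched X.O/OXX/..O to 4

PV length from [X.O/OXX/..O]: 3 plies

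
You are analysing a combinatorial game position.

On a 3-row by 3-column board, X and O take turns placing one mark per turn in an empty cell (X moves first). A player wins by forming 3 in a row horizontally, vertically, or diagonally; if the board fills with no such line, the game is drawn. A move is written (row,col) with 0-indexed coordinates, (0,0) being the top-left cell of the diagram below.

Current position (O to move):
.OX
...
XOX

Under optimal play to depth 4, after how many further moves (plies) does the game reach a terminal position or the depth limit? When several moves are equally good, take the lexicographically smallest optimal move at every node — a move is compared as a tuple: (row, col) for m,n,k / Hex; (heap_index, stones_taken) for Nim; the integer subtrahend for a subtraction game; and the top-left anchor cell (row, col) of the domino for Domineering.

PV length from [.OX/.../XOX]: 1 ply

p1 O@[.OX/.../XOX]: (0,0)[OOX/.../XOX]-1 (1,0)[.OX/O../XOX]-1 (1,1)[.OX/.O./XOX]+1* (1,2)[.OX/..O/XOX]-1
p2 X@[.OX/.O./XOX] terminal -1; root [.OX/.../XOX] d4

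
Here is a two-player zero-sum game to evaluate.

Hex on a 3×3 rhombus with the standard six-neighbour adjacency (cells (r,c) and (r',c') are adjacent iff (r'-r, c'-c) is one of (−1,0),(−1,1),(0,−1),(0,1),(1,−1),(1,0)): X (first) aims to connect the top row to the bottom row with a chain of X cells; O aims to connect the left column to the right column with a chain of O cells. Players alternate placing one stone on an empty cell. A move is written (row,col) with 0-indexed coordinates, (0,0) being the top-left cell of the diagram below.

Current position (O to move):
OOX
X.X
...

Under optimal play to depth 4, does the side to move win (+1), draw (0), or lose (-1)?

ply 1, O at OOX/X.X/... | (1,1)=-1→OOX/XOX/...*; (2,0)=-1→OOX/X.X/O..; (2,1)=-1→OOX/X.X/.O.; (2,2)=-1→OOX/X.X/..O
ply 2, X at OOX/XOX/... | (2,0)=+1→OOX/XOX/X..*; (2,1)=+1→OOX/XOX/.X.; (2,2)=+1→OOX/XOX/..X
ply 3, O at OOX/XOX/X.. | (2,1)=-1→OOX/XOX/XO.*; (2,2)=-1→OOX/XOX/X.O
ply 4, X at OOX/XOX/XO. | (2,2)=+1→OOX/XOX/XOX*
ply 5: OOX/XOX/XOX is terminal -1 (O); from OOX/X.X/... depth 4

value(OOX/X.X/..., O) = -1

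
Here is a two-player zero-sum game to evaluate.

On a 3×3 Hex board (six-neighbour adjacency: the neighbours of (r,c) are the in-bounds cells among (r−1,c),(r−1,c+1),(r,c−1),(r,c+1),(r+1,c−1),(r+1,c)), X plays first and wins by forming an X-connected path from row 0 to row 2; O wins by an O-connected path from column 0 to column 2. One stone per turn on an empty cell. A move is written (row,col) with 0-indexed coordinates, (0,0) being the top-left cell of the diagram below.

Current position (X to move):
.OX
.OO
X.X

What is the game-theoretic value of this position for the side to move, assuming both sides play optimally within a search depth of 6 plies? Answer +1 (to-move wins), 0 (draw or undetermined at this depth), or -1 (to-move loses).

value(.OX/.OO/X.X, X) = -1

[.OX/.OO/X.X] X move#1: (0,0):-1/XOX/.OO/X.X*, (1,0):-1/.OX/XOO/X.X, (2,1):-1/.OX/.OO/XXX
[XOX/.OO/X.X] O move#2: (1,0):+1/XOX/OOO/X.X*, (2,1):-1/XOX/.OO/XOX
[XOX/OOO/X.X] end (terminal -1, X#3); searched .OX/.OO/X.X to 6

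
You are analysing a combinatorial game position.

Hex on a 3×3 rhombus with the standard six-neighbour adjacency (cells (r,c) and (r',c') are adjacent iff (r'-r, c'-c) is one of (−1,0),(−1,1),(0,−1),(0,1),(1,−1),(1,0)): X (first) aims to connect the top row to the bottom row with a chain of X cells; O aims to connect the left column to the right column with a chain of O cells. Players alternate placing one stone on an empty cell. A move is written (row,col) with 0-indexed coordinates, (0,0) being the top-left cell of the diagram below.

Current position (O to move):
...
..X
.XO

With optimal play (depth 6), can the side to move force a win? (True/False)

O winning at [.../..X/.XO]: False

p1 O@[.../..X/.XO]: (0,0)[O../..X/.XO]-1* (0,1)[.O./..X/.XO]-1 (0,2)[..O/..X/.XO]-1 (1,0)[.../O.X/.XO]-1 (1,1)[.../.OX/.XO]-1 (2,0)[.../..X/OXO]-1
p2 X@[O../..X/.XO]: (0,1)[OX./..X/.XO]+1* (0,2)[O.X/..X/.XO]+1 (1,0)[O../X.X/.XO]+1 (1,1)[O../.XX/.XO]+1 (2,0)[O../..X/XXO]+1
p3 O@[OX./..X/.XO]: (0,2)[OXO/..X/.XO]-1* (1,0)[OX./O.X/.XO]-1 (1,1)[OX./.OX/.XO]-1 (2,0)[OX./..X/OXO]-1
p4 X@[OXO/..X/.XO]: (1,0)[OXO/X.X/.XO]+1* (1,1)[OXO/.XX/.XO]+1 (2,0)[OXO/..X/XXO]+1
p5 O@[OXO/X.X/.XO]: (1,1)[OXO/XOX/.XO]-1* (2,0)[OXO/X.X/OXO]-1
p6 X@[OXO/XOX/.XO]: (2,0)[OXO/XOX/XXO]+1*
p7 O@[OXO/XOX/XXO] terminal -1; root [.../..X/.XO] d6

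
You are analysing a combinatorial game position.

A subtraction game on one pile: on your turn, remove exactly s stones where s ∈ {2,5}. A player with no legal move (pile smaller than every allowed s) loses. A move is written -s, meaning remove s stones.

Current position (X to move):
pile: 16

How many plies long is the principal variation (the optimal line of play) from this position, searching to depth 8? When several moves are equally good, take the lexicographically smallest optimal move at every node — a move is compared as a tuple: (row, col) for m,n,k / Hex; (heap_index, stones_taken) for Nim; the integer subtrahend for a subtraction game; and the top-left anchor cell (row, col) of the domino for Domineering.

p1 X@[16]: -2[14]+1* -5[11]+1
p2 O@[14]: -2[12]-1* -5[9]-1
p3 X@[12]: -2[10]-1 -5[7]+1*
p4 O@[7]: -2[5]-1* -5[2]-1
p5 X@[5]: -2[3]-1 -5[0]+1*
p6 O@[0] terminal -1; root [16] d8

PV length from [16]: 5 plies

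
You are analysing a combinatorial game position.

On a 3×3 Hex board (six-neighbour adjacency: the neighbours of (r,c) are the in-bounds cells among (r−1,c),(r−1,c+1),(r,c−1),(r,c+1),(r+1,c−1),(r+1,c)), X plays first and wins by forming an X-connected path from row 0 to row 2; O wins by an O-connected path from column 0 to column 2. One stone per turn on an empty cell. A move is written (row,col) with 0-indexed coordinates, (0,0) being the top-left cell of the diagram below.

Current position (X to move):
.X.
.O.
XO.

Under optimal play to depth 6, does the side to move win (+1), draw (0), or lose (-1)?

value(.X./.O./XO., X) = +1

[.X./.O./XO.] X move#1: (0,0):-1/XX./.O./XO., (0,2):-1/.XX/.O./XO., (1,0):+1/.X./XO./XO.*, (1,2):-1/.X./.OX/XO., (2,2):-1/.X./.O./XOX
[.X./XO./XO.] end (terminal -1, O#2); searched .X./.O./XO. to 6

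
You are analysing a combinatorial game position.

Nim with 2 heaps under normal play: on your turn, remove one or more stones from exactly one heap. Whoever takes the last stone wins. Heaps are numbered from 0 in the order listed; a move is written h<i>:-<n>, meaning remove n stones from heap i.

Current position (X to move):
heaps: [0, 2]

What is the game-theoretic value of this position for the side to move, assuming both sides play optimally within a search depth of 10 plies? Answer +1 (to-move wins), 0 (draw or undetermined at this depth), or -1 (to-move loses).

value((0,2), X) = +1

[(0,2)] X move#1: h1:-1:-1/(0,1), h1:-2:+1/(0,0)*
[(0,0)] end (terminal -1, O#2); searched (0,2) to 10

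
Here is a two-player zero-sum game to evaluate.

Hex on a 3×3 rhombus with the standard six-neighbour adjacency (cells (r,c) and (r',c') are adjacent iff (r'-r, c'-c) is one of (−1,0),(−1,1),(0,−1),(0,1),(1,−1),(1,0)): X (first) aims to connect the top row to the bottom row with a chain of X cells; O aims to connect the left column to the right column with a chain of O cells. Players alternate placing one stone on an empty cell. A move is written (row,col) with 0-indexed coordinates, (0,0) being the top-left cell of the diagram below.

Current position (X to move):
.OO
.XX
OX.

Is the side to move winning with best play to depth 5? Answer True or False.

[.OO/.XX/OX.] X move#1: (0,0):-1/XOO/.XX/OX.*, (1,0):-1/.OO/XXX/OX., (2,2):-1/.OO/.XX/OXX
[XOO/.XX/OX.] O move#2: (1,0):+1/XOO/OXX/OX.*, (2,2):-1/XOO/.XX/OXO
[XOO/OXX/OX.] end (terminal -1, X#3); searched .OO/.XX/OX. to 5

X winning at [.OO/.XX/OX.]: False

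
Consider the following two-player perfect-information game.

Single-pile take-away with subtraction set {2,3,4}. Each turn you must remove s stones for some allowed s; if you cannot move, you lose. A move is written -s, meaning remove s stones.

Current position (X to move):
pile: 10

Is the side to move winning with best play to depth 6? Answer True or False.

[10] X move#1: -2:-1/8, -3:+1/7*, -4:+1/6
[7] O move#2: -2:-1/5*, -3:-1/4, -4:-1/3
[5] X move#3: -2:-1/3, -3:-1/2, -4:+1/1*
[1] end (terminal -1, O#4); searched 10 to 6

X winning at [10]: True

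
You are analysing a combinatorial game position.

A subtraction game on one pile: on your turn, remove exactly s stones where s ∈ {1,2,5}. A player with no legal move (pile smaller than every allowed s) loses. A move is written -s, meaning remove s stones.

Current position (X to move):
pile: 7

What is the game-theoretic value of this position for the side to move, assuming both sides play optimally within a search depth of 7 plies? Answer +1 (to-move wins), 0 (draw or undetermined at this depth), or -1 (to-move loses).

value(7, X) = +1

[7] X move#1: -1:+1/6*, -2:-1/5, -5:-1/2
[6] O move#2: -1:-1/5*, -2:-1/4, -5:-1/1
[5] X move#3: -1:-1/4, -2:+1/3*, -5:+1/0
[3] O move#4: -1:-1/2*, -2:-1/1
[2] X move#5: -1:-1/1, -2:+1/0*
[0] end (terminal -1, O#6); searched 7 to 7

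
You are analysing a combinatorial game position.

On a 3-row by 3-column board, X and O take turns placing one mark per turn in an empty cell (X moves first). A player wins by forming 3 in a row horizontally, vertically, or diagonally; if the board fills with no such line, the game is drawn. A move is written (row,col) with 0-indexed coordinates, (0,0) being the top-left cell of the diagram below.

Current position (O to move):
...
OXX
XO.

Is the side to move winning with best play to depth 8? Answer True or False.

O winning at [.../OXX/XO.]: False

[.../OXX/XO.] O move#1: (0,0):-1/O../OXX/XO., (0,1):-1/.O./OXX/XO., (0,2):+0/..O/OXX/XO.*, (2,2):-1/.../OXX/XOO
[..O/OXX/XO.] X move#2: (0,0):+0/X.O/OXX/XO.*, (0,1):+0/.XO/OXX/XO., (2,2):+0/..O/OXX/XOX
[X.O/OXX/XO.] O move#3: (0,1):-1/XOO/OXX/XO., (2,2):+0/X.O/OXX/XOO*
[X.O/OXX/XOO] X move#4: (0,1):+0/XXO/OXX/XOO*
[XXO/OXX/XOO] end (terminal +0, O#5); searched .../OXX/XO. to 8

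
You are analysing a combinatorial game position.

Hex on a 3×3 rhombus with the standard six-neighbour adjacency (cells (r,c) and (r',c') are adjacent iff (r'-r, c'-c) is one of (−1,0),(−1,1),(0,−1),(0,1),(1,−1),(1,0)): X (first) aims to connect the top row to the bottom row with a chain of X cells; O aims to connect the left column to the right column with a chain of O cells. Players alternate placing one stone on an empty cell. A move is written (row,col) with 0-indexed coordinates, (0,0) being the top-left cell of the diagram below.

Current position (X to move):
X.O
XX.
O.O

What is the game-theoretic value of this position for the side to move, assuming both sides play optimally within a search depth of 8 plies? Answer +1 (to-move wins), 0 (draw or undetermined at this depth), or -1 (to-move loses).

[X.O/XX./O.O] X move#1: (0,1):-1/XXO/XX./O.O, (1,2):-1/X.O/XXX/O.O, (2,1):+1/X.O/XX./OXO*
[X.O/XX./OXO] end (terminal -1, O#2); searched X.O/XX./O.O to 8

value(X.O/XX./O.O, X) = +1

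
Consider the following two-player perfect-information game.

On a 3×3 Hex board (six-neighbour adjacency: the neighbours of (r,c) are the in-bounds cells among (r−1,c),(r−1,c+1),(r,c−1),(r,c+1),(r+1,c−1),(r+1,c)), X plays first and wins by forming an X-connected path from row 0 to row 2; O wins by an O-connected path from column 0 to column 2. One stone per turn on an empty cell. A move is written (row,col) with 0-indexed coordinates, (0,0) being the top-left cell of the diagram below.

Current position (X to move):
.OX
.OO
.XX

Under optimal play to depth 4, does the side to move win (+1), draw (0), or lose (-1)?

[.OX/.OO/.XX] X move#1: (0,0):-1/XOX/.OO/.XX*, (1,0):-1/.OX/XOO/.XX, (2,0):-1/.OX/.OO/XXX
[XOX/.OO/.XX] O move#2: (1,0):+1/XOX/OOO/.XX*, (2,0):+1/XOX/.OO/OXX
[XOX/OOO/.XX] end (terminal -1, X#3); searched .OX/.OO/.XX to 4

value(.OX/.OO/.XX, X) = -1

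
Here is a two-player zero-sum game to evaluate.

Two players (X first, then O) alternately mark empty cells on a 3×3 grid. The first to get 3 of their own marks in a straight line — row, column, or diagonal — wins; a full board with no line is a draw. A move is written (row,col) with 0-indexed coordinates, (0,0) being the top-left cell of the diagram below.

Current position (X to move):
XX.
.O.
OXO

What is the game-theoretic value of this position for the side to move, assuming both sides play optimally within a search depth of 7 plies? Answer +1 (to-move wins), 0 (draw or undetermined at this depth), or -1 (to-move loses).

value(XX./.O./OXO, X) = +1

ply 1, X at XX./.O./OXO | (0,2)=+1→XXX/.O./OXO*; (1,0)=-1→XX./XO./OXO; (1,2)=-1→XX./.OX/OXO
ply 2: XXX/.O./OXO is terminal -1 (O); from XX./.O./OXO depth 7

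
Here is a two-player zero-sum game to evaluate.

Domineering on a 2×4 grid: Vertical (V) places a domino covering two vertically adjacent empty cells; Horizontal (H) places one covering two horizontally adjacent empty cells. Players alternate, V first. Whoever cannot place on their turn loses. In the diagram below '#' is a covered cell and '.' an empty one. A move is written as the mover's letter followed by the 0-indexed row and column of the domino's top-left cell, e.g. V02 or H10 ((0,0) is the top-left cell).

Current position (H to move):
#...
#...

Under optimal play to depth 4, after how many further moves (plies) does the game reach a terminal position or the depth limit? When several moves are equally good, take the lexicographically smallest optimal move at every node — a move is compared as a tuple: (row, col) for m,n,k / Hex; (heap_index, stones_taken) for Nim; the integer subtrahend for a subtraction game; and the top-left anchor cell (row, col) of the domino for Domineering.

PV length from [#.../#...]: 3 plies

ply 1, H at #.../#... | H01=+1→###./#...*; H02=+1→#.##/#...; H11=+1→#.../###.; H12=+1→#.../#.##
ply 2, V at ###./#... | V03=-1→####/#..#*
ply 3, H at ####/#..# | H11=+1→####/####*
ply 4: ####/#### is terminal -1 (V); from #.../#... depth 4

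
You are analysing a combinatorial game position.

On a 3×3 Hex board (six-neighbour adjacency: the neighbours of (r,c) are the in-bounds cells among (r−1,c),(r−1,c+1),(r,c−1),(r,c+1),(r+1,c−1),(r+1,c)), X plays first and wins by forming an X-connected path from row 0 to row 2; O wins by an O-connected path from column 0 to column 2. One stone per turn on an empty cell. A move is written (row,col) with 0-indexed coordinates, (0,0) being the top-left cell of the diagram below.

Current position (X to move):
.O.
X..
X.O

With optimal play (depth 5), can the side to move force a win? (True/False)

ply 1, X at .O./X../X.O | (0,0)=+1→XO./X../X.O*; (0,2)=+1→.OX/X../X.O; (1,1)=+1→.O./XX./X.O; (1,2)=+1→.O./X.X/X.O; (2,1)=+1→.O./X../XXO
ply 2: XO./X../X.O is terminal -1 (O); from .O./X../X.O depth 5

X winning at [.O./X../X.O]: True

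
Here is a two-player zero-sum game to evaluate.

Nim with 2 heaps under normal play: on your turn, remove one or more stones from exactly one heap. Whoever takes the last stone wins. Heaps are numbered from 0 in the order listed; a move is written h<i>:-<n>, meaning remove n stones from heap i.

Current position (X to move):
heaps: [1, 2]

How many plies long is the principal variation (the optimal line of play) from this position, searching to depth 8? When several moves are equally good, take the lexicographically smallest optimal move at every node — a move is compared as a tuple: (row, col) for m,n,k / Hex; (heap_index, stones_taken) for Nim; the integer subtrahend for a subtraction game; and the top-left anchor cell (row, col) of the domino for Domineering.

PV length from [(1,2)]: 3 plies

p1 X@[(1,2)]: h0:-1[(0,2)]-1 h1:-1[(1,1)]+1* h1:-2[(1,0)]-1
p2 O@[(1,1)]: h0:-1[(0,1)]-1* h1:-1[(1,0)]-1
p3 X@[(0,1)]: h1:-1[(0,0)]+1*
p4 O@[(0,0)] terminal -1; root [(1,2)] d8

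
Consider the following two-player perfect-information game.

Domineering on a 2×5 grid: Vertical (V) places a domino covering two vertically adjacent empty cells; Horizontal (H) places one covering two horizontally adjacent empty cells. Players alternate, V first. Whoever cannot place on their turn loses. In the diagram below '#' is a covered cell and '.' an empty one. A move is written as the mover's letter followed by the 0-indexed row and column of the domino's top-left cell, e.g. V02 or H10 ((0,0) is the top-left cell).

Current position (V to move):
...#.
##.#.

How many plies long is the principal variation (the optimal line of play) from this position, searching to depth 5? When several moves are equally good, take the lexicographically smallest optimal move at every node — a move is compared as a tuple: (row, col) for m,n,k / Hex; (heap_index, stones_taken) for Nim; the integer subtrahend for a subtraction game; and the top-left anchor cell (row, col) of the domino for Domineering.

PV length from [...#./##.#.]: 3 plies

p1 V@[...#./##.#.]: V02[..##./####.]+1* V04[...##/##.##]-1
p2 H@[..##./####.]: H00[####./####.]-1*
p3 V@[####./####.]: V04[#####/#####]+1*
p4 H@[#####/#####] terminal -1; root [...#./##.#.] d5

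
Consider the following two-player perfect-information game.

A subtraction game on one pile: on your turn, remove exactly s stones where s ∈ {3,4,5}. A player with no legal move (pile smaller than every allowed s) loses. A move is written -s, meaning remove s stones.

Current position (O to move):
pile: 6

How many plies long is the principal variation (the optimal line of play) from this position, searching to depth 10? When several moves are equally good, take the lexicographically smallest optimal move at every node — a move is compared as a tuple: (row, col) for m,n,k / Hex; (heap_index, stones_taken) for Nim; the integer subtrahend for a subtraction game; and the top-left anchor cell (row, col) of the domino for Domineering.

PV length from [6]: 1 ply

ply 1, O at 6 | -3=-1→3; -4=+1→2*; -5=+1→1
ply 2: 2 is terminal -1 (X); from 6 depth 10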